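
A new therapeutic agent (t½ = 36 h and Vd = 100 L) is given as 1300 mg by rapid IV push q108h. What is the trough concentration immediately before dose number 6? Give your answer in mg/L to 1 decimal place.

1.9 mg/L

f = (1/2)^(τ/t½) = (1/2)^(108/36) ≈ 0.1250.
C₀ = D/Vd = 1300/100 ≈ 13.000 mg/L.
Before the 6th dose, 5 doses have been given. Superposition: Cmin = C₀·(f + f² + … + f^5).
≈ 13.000 × (0.1250 + 0.0156 + 0.0020 + 0.0002 + 0.0000) ≈ 13.000 × 0.1428 ≈ 1.856 mg/L.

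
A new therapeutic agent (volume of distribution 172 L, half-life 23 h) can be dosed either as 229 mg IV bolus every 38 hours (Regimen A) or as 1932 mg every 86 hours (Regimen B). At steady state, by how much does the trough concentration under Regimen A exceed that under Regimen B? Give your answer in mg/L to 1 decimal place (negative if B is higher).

Regimen A: f = (1/2)^(38/23) ≈ 0.3182; Cmin,ss = (229/172)·f/(1−f) ≈ 0.621 mg/L.
Regimen B: f = (1/2)^(86/23) ≈ 0.0749; Cmin,ss = (1932/172)·f/(1−f) ≈ 0.909 mg/L.
Difference ≈ 0.621 − 0.909 ≈ -0.288 mg/L.

-0.3 mg/L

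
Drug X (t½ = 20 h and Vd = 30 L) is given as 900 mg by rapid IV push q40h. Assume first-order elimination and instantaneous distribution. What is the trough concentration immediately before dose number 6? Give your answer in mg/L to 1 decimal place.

f = (1/2)^(τ/t½) = (1/2)^(40/20) ≈ 0.2500.
C₀ = D/Vd = 900/30 ≈ 30.000 mg/L.
Before the 6th dose, 5 doses have been given. Superposition: Cmin = C₀·(f + f² + … + f^5).
≈ 30.000 × (0.2500 + 0.0625 + 0.0156 + 0.0039 + 0.0010) ≈ 30.000 × 0.3330 ≈ 9.990 mg/L.

10.0 mg/L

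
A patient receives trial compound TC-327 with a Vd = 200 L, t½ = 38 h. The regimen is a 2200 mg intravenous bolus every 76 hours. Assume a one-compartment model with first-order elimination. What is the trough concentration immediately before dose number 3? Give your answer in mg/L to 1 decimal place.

3.4 mg/L

f = (1/2)^(τ/t½) = (1/2)^(76/38) ≈ 0.2500.
C₀ = D/Vd = 2200/200 ≈ 11.000 mg/L.
Before the 3rd dose, 2 doses have been given. Superposition: Cmin = C₀·(f + f²).
≈ 11.000 × (0.2500 + 0.0625) ≈ 11.000 × 0.3125 ≈ 3.438 mg/L.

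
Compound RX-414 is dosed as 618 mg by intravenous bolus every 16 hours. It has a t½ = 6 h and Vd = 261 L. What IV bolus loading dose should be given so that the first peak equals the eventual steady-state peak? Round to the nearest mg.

f = (1/2)^(16/6) ≈ 0.157490; accumulation ratio R = 1/(1−f) ≈ 1.18693.
Loading dose to hit Cmax,ss on first dose: D_load = D_maint·R ≈ 618 × 1.18693 ≈ 733.52 mg.

734 mg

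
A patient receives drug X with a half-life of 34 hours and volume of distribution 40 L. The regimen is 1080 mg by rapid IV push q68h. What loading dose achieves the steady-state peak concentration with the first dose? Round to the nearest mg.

f = (1/2)^(68/34) ≈ 0.250000; accumulation ratio R = 1/(1−f) ≈ 1.33333.
Loading dose to hit Cmax,ss on first dose: D_load = D_maint·R ≈ 1080 × 1.33333 ≈ 1440.00 mg.

1440 mg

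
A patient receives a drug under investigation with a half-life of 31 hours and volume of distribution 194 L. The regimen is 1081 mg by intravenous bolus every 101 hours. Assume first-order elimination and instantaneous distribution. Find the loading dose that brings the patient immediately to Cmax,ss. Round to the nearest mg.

f = (1/2)^(101/31) ≈ 0.104526; accumulation ratio R = 1/(1−f) ≈ 1.11673.
Loading dose to hit Cmax,ss on first dose: D_load = D_maint·R ≈ 1081 × 1.11673 ≈ 1207.19 mg.

1207 mg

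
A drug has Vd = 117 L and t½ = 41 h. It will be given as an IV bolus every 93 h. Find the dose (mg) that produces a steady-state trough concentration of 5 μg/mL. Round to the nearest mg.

τ/t½ = 93/41 ≈ 2.2683, so f = (1/2)^(93/41) ≈ 0.207575.
Cmin,ss = (D/Vd)·f/(1−f), so D = Cmin,ss·Vd·(1−f)/f.
D = 5 × 117 × (1−f)/f ≈ 5 × 117 × 3.81754 ≈ 2233.26 mg.

2233 mg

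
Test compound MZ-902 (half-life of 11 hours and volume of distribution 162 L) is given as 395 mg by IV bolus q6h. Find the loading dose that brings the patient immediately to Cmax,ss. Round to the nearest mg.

1255 mg

f = (1/2)^(6/11) ≈ 0.685175; accumulation ratio R = 1/(1−f) ≈ 3.17637.
Loading dose to hit Cmax,ss on first dose: D_load = D_maint·R ≈ 395 × 3.17637 ≈ 1254.67 mg.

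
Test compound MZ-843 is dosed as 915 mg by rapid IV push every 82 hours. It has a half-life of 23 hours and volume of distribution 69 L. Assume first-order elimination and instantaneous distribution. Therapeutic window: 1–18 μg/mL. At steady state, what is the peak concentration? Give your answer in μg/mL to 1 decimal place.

14.5 μg/mL

k = ln2/t½ = ln2/23 ≈ 0.030137 h⁻¹; fraction remaining f = e^(−kτ) = e^(−0.030137×82) ≈ 0.0845.
At steady state, accumulation factor R = 1/(1 − e^(−kτ)) ≈ 1.0923.
Single-dose peak C₀ = D/Vd = 915/69 ≈ 13.261 μg/mL.
Steady-state peak Cmax,ss = C₀·R ≈ 13.261 × 1.0923 ≈ 14.485 μg/mL.
Peak 14.5 μg/mL vs MTC 18 μg/mL: below toxic threshold.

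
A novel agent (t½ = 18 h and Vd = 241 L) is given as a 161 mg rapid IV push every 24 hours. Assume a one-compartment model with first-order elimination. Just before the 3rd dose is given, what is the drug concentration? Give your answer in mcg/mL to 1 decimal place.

0.4 mcg/mL

f = (1/2)^(τ/t½) = (1/2)^(24/18) ≈ 0.3969.
C₀ = D/Vd = 161/241 ≈ 0.668 mcg/mL.
Before the 3rd dose, 2 doses have been given. Superposition: Cmin = C₀·(f + f²).
≈ 0.668 × (0.3969 + 0.1575) ≈ 0.668 × 0.5544 ≈ 0.370 mcg/mL.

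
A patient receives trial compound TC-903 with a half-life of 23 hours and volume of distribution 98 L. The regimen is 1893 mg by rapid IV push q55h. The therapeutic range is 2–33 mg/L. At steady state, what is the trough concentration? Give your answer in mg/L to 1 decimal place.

4.5 mg/L

k = ln2/t½ = ln2/23 ≈ 0.030137 h⁻¹; fraction remaining f = e^(−kτ) = e^(−0.030137×55) ≈ 0.1906.
At steady state, accumulation factor R = 1/(1 − e^(−kτ)) ≈ 1.2355.
Each bolus raises the concentration by D/Vd = 1893/98 ≈ 19.316 mg/L.
Steady-state peak Cmax,ss = C₀·R ≈ 19.316 × 1.2355 ≈ 23.865 mg/L.
Steady-state trough Cmin,ss = Cmax,ss·f ≈ 23.865 × 0.1906 ≈ 4.549 mg/L.
Trough 4.5 mg/L vs MEC 2 mg/L: adequate.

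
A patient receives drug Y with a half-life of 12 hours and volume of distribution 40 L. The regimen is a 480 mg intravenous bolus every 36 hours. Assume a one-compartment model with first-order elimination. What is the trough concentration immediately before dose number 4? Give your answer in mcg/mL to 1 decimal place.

f = (1/2)^(τ/t½) = (1/2)^(36/12) ≈ 0.1250.
C₀ = D/Vd = 480/40 ≈ 12.000 mcg/mL.
Before the 4th dose, 3 doses have been given. Superposition: Cmin = C₀·(f + f² + … + f^3).
≈ 12.000 × (0.1250 + 0.0156 + 0.0020) ≈ 12.000 × 0.1426 ≈ 1.711 mcg/mL.

1.7 mcg/mL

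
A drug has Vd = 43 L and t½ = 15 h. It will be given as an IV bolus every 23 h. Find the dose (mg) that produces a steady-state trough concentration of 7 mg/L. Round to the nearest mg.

τ/t½ = 23/15 ≈ 1.5333, so f = (1/2)^(23/15) ≈ 0.345478.
Cmin,ss = (D/Vd)·f/(1−f), so D = Cmin,ss·Vd·(1−f)/f.
D = 7 × 43 × (1−f)/f ≈ 7 × 43 × 1.89454 ≈ 570.26 mg.

570 mg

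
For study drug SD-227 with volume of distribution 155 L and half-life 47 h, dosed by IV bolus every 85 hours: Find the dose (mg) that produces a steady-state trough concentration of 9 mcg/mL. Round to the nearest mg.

3491 mg

τ/t½ = 85/47 ≈ 1.8085, so f = (1/2)^(85/47) ≈ 0.285485.
Cmin,ss = (D/Vd)·f/(1−f), so D = Cmin,ss·Vd·(1−f)/f.
D = 9 × 155 × (1−f)/f ≈ 9 × 155 × 2.50281 ≈ 3491.42 mg.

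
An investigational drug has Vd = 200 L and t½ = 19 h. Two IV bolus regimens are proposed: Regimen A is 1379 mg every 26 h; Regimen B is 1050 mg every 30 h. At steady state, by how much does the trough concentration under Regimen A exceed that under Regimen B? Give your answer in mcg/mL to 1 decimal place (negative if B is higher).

1.7 mcg/mL

Regimen A: f = (1/2)^(26/19) ≈ 0.3873; Cmin,ss = (1379/200)·f/(1−f) ≈ 4.358 mcg/mL.
Regimen B: f = (1/2)^(30/19) ≈ 0.3347; Cmin,ss = (1050/200)·f/(1−f) ≈ 2.641 mcg/mL.
Difference ≈ 4.358 − 2.641 ≈ 1.717 mcg/mL.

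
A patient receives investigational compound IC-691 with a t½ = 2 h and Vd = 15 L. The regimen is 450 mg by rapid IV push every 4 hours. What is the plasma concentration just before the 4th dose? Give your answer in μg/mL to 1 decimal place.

9.8 μg/mL

f = (1/2)^(τ/t½) = (1/2)^(4/2) ≈ 0.2500.
C₀ = D/Vd = 450/15 ≈ 30.000 μg/mL.
Before the 4th dose, 3 doses have been given. Superposition: Cmin = C₀·(f + f² + … + f^3).
≈ 30.000 × (0.2500 + 0.0625 + 0.0156) ≈ 30.000 × 0.3281 ≈ 9.843 μg/mL.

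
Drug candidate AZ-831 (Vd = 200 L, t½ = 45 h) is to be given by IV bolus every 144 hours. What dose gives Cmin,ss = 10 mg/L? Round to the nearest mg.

16379 mg

τ/t½ = 144/45 ≈ 3.2, so f = (1/2)^(144/45) ≈ 0.108819.
Cmin,ss = (D/Vd)·f/(1−f), so D = Cmin,ss·Vd·(1−f)/f.
D = 10 × 200 × (1−f)/f ≈ 10 × 200 × 8.18957 ≈ 16379.14 mg.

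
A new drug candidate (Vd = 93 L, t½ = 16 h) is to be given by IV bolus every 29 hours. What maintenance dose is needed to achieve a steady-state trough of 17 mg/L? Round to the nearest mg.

3972 mg

τ/t½ = 29/16 ≈ 1.8125, so f = (1/2)^(29/16) ≈ 0.284697.
Cmin,ss = (D/Vd)·f/(1−f), so D = Cmin,ss·Vd·(1−f)/f.
D = 17 × 93 × (1−f)/f ≈ 17 × 93 × 2.51251 ≈ 3972.28 mg.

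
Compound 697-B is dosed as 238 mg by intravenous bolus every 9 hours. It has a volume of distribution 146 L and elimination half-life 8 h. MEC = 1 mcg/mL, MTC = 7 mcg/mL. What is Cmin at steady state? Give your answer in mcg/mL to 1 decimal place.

Over one 9-h interval, 9/8 ≈ 1.125 half-lives elapse, leaving f ≈ 0.4585 of each dose.
Each bolus raises the concentration by D/Vd = 238/146 ≈ 1.630 mcg/mL.
Steady-state trough Cmin,ss = C₀·f/(1−f) ≈ 1.630 × 0.4585/0.5415 ≈ 1.380 mcg/mL.
Trough 1.4 mcg/mL vs MEC 1 mcg/mL: adequate.

1.4 mcg/mL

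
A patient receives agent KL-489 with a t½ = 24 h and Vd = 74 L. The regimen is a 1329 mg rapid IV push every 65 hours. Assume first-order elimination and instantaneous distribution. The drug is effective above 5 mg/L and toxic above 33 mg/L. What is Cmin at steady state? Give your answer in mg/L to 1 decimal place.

3.2 mg/L

τ/t½ = 65/24 ≈ 2.7083, so fraction remaining f = (1/2)^(65/24) ≈ 0.1530.
At steady state, accumulation factor R = 1/(1 − e^(−kτ)) ≈ 1.1806.
Single-dose peak C₀ = D/Vd = 1329/74 ≈ 17.959 mg/L.
Cmax,ss = C₀/(1 − f) ≈ 17.959/0.8470 ≈ 21.203 mg/L.
Steady-state trough Cmin,ss = Cmax,ss·f ≈ 21.203 × 0.1530 ≈ 3.244 mg/L.
Trough 3.2 mg/L vs MEC 5 mg/L: subtherapeutic.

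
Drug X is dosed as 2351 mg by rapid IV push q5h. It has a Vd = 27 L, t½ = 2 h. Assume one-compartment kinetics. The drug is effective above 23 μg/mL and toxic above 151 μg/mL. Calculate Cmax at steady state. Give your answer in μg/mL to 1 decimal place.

k = ln2/t½ = ln2/2 ≈ 0.346574 h⁻¹; fraction remaining f = e^(−kτ) = e^(−0.346574×5) ≈ 0.1768.
Accumulation ratio R = 1/(1 − f) ≈ 1/0.8232 ≈ 1.2148.
Single-dose peak C₀ = D/Vd = 2351/27 ≈ 87.074 μg/mL.
Cmax,ss = C₀/(1 − f) ≈ 87.074/0.8232 ≈ 105.775 μg/mL.
Peak 105.8 μg/mL vs MTC 151 μg/mL: below toxic threshold.

105.8 μg/mL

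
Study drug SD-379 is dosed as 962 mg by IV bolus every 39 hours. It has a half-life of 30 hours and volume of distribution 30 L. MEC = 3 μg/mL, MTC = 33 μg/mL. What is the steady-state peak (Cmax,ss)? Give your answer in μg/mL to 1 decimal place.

54.0 μg/mL

Over one 39-h interval, 39/30 ≈ 1.3 half-lives elapse, leaving f ≈ 0.4061 of each dose.
Accumulation ratio R = 1/(1 − f) ≈ 1/0.5939 ≈ 1.6838.
Each bolus raises the concentration by D/Vd = 962/30 ≈ 32.067 μg/mL.
Steady-state peak Cmax,ss = C₀·R ≈ 32.067 × 1.6838 ≈ 53.994 μg/mL.
Peak 54.0 μg/mL vs MTC 33 μg/mL: exceeds toxic threshold.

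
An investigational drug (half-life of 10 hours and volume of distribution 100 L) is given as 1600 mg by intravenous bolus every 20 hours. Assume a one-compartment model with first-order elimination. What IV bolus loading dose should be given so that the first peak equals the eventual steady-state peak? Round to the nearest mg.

f = (1/2)^(20/10) ≈ 0.250000; accumulation ratio R = 1/(1−f) ≈ 1.33333.
Loading dose to hit Cmax,ss on first dose: D_load = D_maint·R ≈ 1600 × 1.33333 ≈ 2133.33 mg.

2133 mg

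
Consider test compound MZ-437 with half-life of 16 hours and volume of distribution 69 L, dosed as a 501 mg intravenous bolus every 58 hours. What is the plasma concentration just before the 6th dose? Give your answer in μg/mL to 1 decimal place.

f = (1/2)^(τ/t½) = (1/2)^(58/16) ≈ 0.0811.
C₀ = D/Vd = 501/69 ≈ 7.261 μg/mL.
Before the 6th dose, 5 doses have been given. Superposition: Cmin = C₀·(f + f² + … + f^5).
≈ 7.261 × (0.0811 + 0.0066 + 0.0005 + 0.0000 + 0.0000) ≈ 7.261 × 0.0882 ≈ 0.640 μg/mL.

0.6 μg/mL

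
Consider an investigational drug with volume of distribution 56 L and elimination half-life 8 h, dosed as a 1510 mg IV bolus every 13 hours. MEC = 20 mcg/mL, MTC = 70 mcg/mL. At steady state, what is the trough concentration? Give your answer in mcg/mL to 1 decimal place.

12.9 mcg/mL

Over one 13-h interval, 13/8 ≈ 1.625 half-lives elapse, leaving f ≈ 0.3242 of each dose.
Single-dose peak C₀ = D/Vd = 1510/56 ≈ 26.964 mcg/mL.
Steady-state trough Cmin,ss = C₀·f/(1−f) ≈ 26.964 × 0.3242/0.6758 ≈ 12.935 mcg/mL.
Trough 12.9 mcg/mL vs MEC 20 mcg/mL: subtherapeutic.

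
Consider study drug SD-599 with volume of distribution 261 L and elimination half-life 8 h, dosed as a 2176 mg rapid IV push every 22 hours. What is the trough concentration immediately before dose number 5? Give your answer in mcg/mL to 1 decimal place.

f = (1/2)^(τ/t½) = (1/2)^(22/8) ≈ 0.1487.
C₀ = D/Vd = 2176/261 ≈ 8.337 mcg/mL.
Before the 5th dose, 4 doses have been given. Superposition: Cmin = C₀·(f + f² + … + f^4).
≈ 8.337 × (0.1487 + 0.0221 + 0.0033 + 0.0005) ≈ 8.337 × 0.1746 ≈ 1.456 mcg/mL.

1.5 mcg/mL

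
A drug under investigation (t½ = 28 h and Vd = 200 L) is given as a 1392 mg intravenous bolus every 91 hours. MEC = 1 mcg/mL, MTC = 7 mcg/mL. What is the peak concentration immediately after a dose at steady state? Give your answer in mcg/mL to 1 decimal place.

k = ln2/t½ = ln2/28 ≈ 0.024755 h⁻¹; fraction remaining f = e^(−kτ) = e^(−0.024755×91) ≈ 0.1051.
Accumulation ratio R = 1/(1 − f) ≈ 1/0.8949 ≈ 1.1174.
Each bolus raises the concentration by D/Vd = 1392/200 ≈ 6.960 mcg/mL.
Cmax,ss = C₀/(1 − f) ≈ 6.960/0.8949 ≈ 7.777 mcg/mL.
Peak 7.8 mcg/mL vs MTC 7 mcg/mL: exceeds toxic threshold.

7.8 mcg/mL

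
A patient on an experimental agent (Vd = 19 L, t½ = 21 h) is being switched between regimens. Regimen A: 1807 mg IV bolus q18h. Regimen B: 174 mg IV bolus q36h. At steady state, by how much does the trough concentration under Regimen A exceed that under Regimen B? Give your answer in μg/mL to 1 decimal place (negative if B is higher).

113.2 μg/mL

Regimen A: f = (1/2)^(18/21) ≈ 0.5520; Cmin,ss = (1807/19)·f/(1−f) ≈ 117.183 μg/mL.
Regimen B: f = (1/2)^(36/21) ≈ 0.3048; Cmin,ss = (174/19)·f/(1−f) ≈ 4.015 μg/mL.
Difference ≈ 117.183 − 4.015 ≈ 113.168 μg/mL.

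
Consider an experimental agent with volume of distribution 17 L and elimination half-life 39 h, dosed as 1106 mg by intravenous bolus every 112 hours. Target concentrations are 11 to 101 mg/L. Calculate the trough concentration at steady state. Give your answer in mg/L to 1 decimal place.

τ/t½ = 112/39 ≈ 2.8718, so fraction remaining f = (1/2)^(112/39) ≈ 0.1366.
Accumulation ratio R = 1/(1 − f) ≈ 1/0.8634 ≈ 1.1582.
Each bolus raises the concentration by D/Vd = 1106/17 ≈ 65.059 mg/L.
Steady-state peak Cmax,ss = C₀·R ≈ 65.059 × 1.1582 ≈ 75.351 mg/L.
One interval later, Cmin,ss = Cmax,ss·e^(−kτ) ≈ 75.351 × 0.1366 ≈ 10.293 mg/L.
Trough 10.3 mg/L vs MEC 11 mg/L: subtherapeutic.

10.3 mg/L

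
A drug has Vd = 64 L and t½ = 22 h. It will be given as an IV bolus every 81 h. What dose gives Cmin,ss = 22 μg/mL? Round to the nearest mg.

τ/t½ = 81/22 ≈ 3.6818, so f = (1/2)^(81/22) ≈ 0.077922.
Cmin,ss = (D/Vd)·f/(1−f), so D = Cmin,ss·Vd·(1−f)/f.
D = 22 × 64 × (1−f)/f ≈ 22 × 64 × 11.83335 ≈ 16661.36 mg.

16661 mg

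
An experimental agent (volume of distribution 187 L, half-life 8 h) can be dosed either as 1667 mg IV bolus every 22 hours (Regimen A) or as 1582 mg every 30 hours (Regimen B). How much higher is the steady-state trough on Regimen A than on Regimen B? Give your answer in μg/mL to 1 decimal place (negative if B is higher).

0.9 μg/mL

Regimen A: f = (1/2)^(22/8) ≈ 0.1487; Cmin,ss = (1667/187)·f/(1−f) ≈ 1.557 μg/mL.
Regimen B: f = (1/2)^(30/8) ≈ 0.0743; Cmin,ss = (1582/187)·f/(1−f) ≈ 0.679 μg/mL.
Difference ≈ 1.557 − 0.679 ≈ 0.878 μg/mL.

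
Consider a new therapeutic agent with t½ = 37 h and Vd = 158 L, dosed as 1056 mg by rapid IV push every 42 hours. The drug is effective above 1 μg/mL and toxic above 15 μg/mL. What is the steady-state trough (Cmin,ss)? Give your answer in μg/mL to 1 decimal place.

5.6 μg/mL

k = ln2/t½ = ln2/37 ≈ 0.018734 h⁻¹; fraction remaining f = e^(−kτ) = e^(−0.018734×42) ≈ 0.4553.
At steady state, accumulation factor R = 1/(1 − e^(−kτ)) ≈ 1.8359.
Each bolus raises the concentration by D/Vd = 1056/158 ≈ 6.684 μg/mL.
Cmax,ss = C₀/(1 − f) ≈ 6.684/0.5447 ≈ 12.271 μg/mL.
One interval later, Cmin,ss = Cmax,ss·e^(−kτ) ≈ 12.271 × 0.4553 ≈ 5.587 μg/mL.
Trough 5.6 μg/mL vs MEC 1 μg/mL: adequate.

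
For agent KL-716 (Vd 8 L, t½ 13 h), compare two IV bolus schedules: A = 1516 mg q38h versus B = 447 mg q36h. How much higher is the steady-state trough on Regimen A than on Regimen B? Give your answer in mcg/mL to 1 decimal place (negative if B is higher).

Regimen A: f = (1/2)^(38/13) ≈ 0.1318; Cmin,ss = (1516/8)·f/(1−f) ≈ 28.768 mcg/mL.
Regimen B: f = (1/2)^(36/13) ≈ 0.1467; Cmin,ss = (447/8)·f/(1−f) ≈ 9.606 mcg/mL.
Difference ≈ 28.768 − 9.606 ≈ 19.162 mcg/mL.

19.2 mcg/mL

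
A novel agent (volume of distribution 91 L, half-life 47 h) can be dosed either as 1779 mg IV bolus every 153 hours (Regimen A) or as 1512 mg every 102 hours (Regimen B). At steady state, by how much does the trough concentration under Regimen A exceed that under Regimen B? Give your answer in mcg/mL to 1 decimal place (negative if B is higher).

-2.5 mcg/mL

Regimen A: f = (1/2)^(153/47) ≈ 0.1047; Cmin,ss = (1779/91)·f/(1−f) ≈ 2.286 mcg/mL.
Regimen B: f = (1/2)^(102/47) ≈ 0.2222; Cmin,ss = (1512/91)·f/(1−f) ≈ 4.747 mcg/mL.
Difference ≈ 2.286 − 4.747 ≈ -2.461 mcg/mL.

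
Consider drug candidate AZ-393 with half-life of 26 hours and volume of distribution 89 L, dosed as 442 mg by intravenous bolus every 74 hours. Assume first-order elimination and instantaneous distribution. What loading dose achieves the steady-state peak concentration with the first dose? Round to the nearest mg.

513 mg

f = (1/2)^(74/26) ≈ 0.139066; accumulation ratio R = 1/(1−f) ≈ 1.16153.
Loading dose to hit Cmax,ss on first dose: D_load = D_maint·R ≈ 442 × 1.16153 ≈ 513.40 mg.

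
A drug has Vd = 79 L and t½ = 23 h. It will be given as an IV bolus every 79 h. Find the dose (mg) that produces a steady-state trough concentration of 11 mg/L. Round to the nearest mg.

8528 mg

τ/t½ = 79/23 ≈ 3.4348, so f = (1/2)^(79/23) ≈ 0.092476.
Cmin,ss = (D/Vd)·f/(1−f), so D = Cmin,ss·Vd·(1−f)/f.
D = 11 × 79 × (1−f)/f ≈ 11 × 79 × 9.81362 ≈ 8528.04 mg.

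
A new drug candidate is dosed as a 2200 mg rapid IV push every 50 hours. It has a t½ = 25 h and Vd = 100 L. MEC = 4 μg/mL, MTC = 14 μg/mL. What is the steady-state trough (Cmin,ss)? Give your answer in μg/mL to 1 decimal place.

The dosing interval is 2 half-lives, so f = 2^(−2) = 0.25.
At steady state, R = 1/(1 − 0.25) = 4/3.
Single-dose peak C₀ = D/Vd = 2200/100 = 22 μg/mL.
Steady-state peak Cmax,ss = C₀·R = 22 × 4/3 ≈ 29.333 μg/mL.
Steady-state trough Cmin,ss = Cmax,ss·f ≈ 29.333 × 0.25 ≈ 7.333 μg/mL.
Trough 7.3 μg/mL vs MEC 4 μg/mL: adequate.

7.3 μg/mL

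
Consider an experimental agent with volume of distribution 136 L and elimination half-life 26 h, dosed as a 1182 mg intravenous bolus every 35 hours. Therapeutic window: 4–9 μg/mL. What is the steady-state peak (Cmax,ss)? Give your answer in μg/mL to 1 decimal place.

14.3 μg/mL

τ/t½ = 35/26 ≈ 1.3462, so fraction remaining f = (1/2)^(35/26) ≈ 0.3933.
At steady state, accumulation factor R = 1/(1 − e^(−kτ)) ≈ 1.6483.
Single-dose peak C₀ = D/Vd = 1182/136 ≈ 8.691 μg/mL.
Steady-state peak Cmax,ss = C₀·R ≈ 8.691 × 1.6483 ≈ 14.325 μg/mL.
Peak 14.3 μg/mL vs MTC 9 μg/mL: exceeds toxic threshold.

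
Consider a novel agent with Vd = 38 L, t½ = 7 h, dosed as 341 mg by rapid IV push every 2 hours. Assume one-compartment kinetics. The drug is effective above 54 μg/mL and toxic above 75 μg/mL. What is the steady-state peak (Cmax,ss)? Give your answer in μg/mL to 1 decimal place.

k = ln2/t½ = ln2/7 ≈ 0.099021 h⁻¹; fraction remaining f = e^(−kτ) = e^(−0.099021×2) ≈ 0.8203.
Accumulation ratio R = 1/(1 − f) ≈ 1/0.1797 ≈ 5.5648.
Single-dose peak C₀ = D/Vd = 341/38 ≈ 8.974 μg/mL.
Cmax,ss = C₀/(1 − f) ≈ 8.974/0.1797 ≈ 49.939 μg/mL.
Peak 49.9 μg/mL vs MTC 75 μg/mL: below toxic threshold.

49.9 μg/mL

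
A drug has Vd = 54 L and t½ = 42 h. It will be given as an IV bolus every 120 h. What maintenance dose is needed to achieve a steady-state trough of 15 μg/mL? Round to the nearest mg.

5059 mg

τ/t½ = 120/42 ≈ 2.8571, so f = (1/2)^(120/42) ≈ 0.138011.
Cmin,ss = (D/Vd)·f/(1−f), so D = Cmin,ss·Vd·(1−f)/f.
D = 15 × 54 × (1−f)/f ≈ 15 × 54 × 6.24580 ≈ 5059.10 mg.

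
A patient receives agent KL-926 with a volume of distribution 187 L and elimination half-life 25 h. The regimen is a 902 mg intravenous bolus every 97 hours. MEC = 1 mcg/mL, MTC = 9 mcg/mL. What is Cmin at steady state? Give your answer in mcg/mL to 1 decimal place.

0.4 mcg/mL

τ/t½ = 97/25 ≈ 3.88, so fraction remaining f = (1/2)^(97/25) ≈ 0.0679.
At steady state, accumulation factor R = 1/(1 − e^(−kτ)) ≈ 1.0728.
Each bolus raises the concentration by D/Vd = 902/187 ≈ 4.824 mcg/mL.
Steady-state peak Cmax,ss = C₀·R ≈ 4.824 × 1.0728 ≈ 5.175 mcg/mL.
One interval later, Cmin,ss = Cmax,ss·e^(−kτ) ≈ 5.175 × 0.0679 ≈ 0.351 mcg/mL.
Trough 0.4 mcg/mL vs MEC 1 mcg/mL: subtherapeutic.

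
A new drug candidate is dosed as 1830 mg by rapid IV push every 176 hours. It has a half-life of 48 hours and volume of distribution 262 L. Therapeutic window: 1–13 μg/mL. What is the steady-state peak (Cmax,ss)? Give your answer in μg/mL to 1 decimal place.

k = ln2/t½ = ln2/48 ≈ 0.014441 h⁻¹; fraction remaining f = e^(−kτ) = e^(−0.014441×176) ≈ 0.0787.
At steady state, accumulation factor R = 1/(1 − e^(−kτ)) ≈ 1.0854.
Each bolus raises the concentration by D/Vd = 1830/262 ≈ 6.985 μg/mL.
Steady-state peak Cmax,ss = C₀·R ≈ 6.985 × 1.0854 ≈ 7.582 μg/mL.
Peak 7.6 μg/mL vs MTC 13 μg/mL: below toxic threshold.

7.6 μg/mL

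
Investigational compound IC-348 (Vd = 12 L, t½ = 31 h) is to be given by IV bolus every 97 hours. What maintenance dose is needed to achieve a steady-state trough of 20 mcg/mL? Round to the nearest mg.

1860 mg

τ/t½ = 97/31 ≈ 3.129, so f = (1/2)^(97/31) ≈ 0.114306.
Cmin,ss = (D/Vd)·f/(1−f), so D = Cmin,ss·Vd·(1−f)/f.
D = 20 × 12 × (1−f)/f ≈ 20 × 12 × 7.74845 ≈ 1859.63 mg.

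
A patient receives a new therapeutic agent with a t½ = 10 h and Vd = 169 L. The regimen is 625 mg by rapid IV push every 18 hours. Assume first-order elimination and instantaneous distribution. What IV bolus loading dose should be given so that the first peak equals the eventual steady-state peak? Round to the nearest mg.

f = (1/2)^(18/10) ≈ 0.287175; accumulation ratio R = 1/(1−f) ≈ 1.40287.
Loading dose to hit Cmax,ss on first dose: D_load = D_maint·R ≈ 625 × 1.40287 ≈ 876.79 mg.

877 mg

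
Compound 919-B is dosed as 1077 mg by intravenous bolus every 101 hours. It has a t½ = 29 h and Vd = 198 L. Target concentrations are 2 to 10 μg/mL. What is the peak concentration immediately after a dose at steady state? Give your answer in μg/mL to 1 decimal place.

τ/t½ = 101/29 ≈ 3.4828, so fraction remaining f = (1/2)^(101/29) ≈ 0.0895.
At steady state, accumulation factor R = 1/(1 − e^(−kτ)) ≈ 1.0983.
Single-dose peak C₀ = D/Vd = 1077/198 ≈ 5.439 μg/mL.
Steady-state peak Cmax,ss = C₀·R ≈ 5.439 × 1.0983 ≈ 5.974 μg/mL.
Peak 6.0 μg/mL vs MTC 10 μg/mL: below toxic threshold.

6.0 μg/mL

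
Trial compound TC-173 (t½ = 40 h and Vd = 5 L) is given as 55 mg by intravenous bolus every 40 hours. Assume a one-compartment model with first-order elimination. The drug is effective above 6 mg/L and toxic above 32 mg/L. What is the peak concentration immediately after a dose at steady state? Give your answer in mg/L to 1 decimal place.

The dosing interval is 1 half-life, so f = 2^(−1) = 0.5.
At steady state, R = 1/(1 − 0.5) = 2/1.
Single-dose peak C₀ = D/Vd = 55/5 = 11 mg/L.
Steady-state peak Cmax,ss = C₀·R = 11 × 2/1 ≈ 22.000 mg/L.
Peak 22.0 mg/L vs MTC 32 mg/L: below toxic threshold.

22.0 mg/L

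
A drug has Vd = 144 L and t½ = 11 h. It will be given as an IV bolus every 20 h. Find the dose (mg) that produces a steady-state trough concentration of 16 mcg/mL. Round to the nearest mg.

5821 mg

τ/t½ = 20/11 ≈ 1.8182, so f = (1/2)^(20/11) ≈ 0.283578.
Cmin,ss = (D/Vd)·f/(1−f), so D = Cmin,ss·Vd·(1−f)/f.
D = 16 × 144 × (1−f)/f ≈ 16 × 144 × 2.52637 ≈ 5820.76 mg.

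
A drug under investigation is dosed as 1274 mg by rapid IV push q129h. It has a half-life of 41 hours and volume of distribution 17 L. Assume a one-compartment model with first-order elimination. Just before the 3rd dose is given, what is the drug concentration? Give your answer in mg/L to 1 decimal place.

f = (1/2)^(τ/t½) = (1/2)^(129/41) ≈ 0.1129.
C₀ = D/Vd = 1274/17 ≈ 74.941 mg/L.
Before the 3rd dose, 2 doses have been given. Superposition: Cmin = C₀·(f + f²).
≈ 74.941 × (0.1129 + 0.0127) ≈ 74.941 × 0.1256 ≈ 9.413 mg/L.

9.4 mg/L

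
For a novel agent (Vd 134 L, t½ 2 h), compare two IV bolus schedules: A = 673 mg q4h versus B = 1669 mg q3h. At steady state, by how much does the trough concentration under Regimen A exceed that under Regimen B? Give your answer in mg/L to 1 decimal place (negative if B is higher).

Regimen A: f = (1/2)^(4/2) ≈ 0.2500; Cmin,ss = (673/134)·f/(1−f) ≈ 1.674 mg/L.
Regimen B: f = (1/2)^(3/2) ≈ 0.3536; Cmin,ss = (1669/134)·f/(1−f) ≈ 6.813 mg/L.
Difference ≈ 1.674 − 6.813 ≈ -5.139 mg/L.

-5.1 mg/L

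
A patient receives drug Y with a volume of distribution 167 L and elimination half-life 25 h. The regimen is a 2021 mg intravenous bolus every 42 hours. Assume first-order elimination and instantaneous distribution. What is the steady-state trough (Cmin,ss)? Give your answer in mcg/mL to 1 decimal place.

5.5 mcg/mL

τ/t½ = 42/25 ≈ 1.68, so fraction remaining f = (1/2)^(42/25) ≈ 0.3121.
Single-dose peak C₀ = D/Vd = 2021/167 ≈ 12.102 mcg/mL.
Steady-state trough Cmin,ss = C₀·f/(1−f) ≈ 12.102 × 0.3121/0.6879 ≈ 5.491 mcg/mL.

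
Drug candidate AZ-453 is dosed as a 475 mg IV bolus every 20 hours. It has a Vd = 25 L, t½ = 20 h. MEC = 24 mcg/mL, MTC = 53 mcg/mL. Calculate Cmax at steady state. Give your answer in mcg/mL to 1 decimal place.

38.0 mcg/mL

τ = 20 h = 1 half-life, so f = (1/2)^1 = 0.5.
Accumulation ratio R = 1/(1 − f) = 1/0.5 = 2/1.
Single-dose peak C₀ = D/Vd = 475/25 = 19 mcg/mL.
Steady-state peak Cmax,ss = C₀·R = 19 × 2/1 ≈ 38.000 mcg/mL.
Peak 38.0 mcg/mL vs MTC 53 mcg/mL: below toxic threshold.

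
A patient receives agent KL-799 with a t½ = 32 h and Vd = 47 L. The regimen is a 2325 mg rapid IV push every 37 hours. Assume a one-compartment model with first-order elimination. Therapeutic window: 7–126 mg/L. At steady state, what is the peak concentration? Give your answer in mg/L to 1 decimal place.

89.7 mg/L

τ/t½ = 37/32 ≈ 1.1562, so fraction remaining f = (1/2)^(37/32) ≈ 0.4487.
At steady state, accumulation factor R = 1/(1 − e^(−kτ)) ≈ 1.8139.
Single-dose peak C₀ = D/Vd = 2325/47 ≈ 49.468 mg/L.
Steady-state peak Cmax,ss = C₀·R ≈ 49.468 × 1.8139 ≈ 89.730 mg/L.
Peak 89.7 mg/L vs MTC 126 mg/L: below toxic threshold.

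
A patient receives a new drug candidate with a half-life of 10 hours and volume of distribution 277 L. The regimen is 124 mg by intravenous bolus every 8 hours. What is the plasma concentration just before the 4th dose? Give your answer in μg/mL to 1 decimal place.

f = (1/2)^(τ/t½) = (1/2)^(8/10) ≈ 0.5743.
C₀ = D/Vd = 124/277 ≈ 0.448 μg/mL.
Before the 4th dose, 3 doses have been given. Superposition: Cmin = C₀·(f + f² + … + f^3).
≈ 0.448 × (0.5743 + 0.3298 + 0.1894) ≈ 0.448 × 1.0935 ≈ 0.490 μg/mL.

0.5 μg/mL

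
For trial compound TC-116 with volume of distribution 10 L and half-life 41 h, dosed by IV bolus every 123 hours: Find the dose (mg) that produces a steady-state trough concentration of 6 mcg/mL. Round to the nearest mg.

420 mg

τ/t½ = 123/41 ≈ 3, so f = (1/2)^(123/41) ≈ 0.125000.
Cmin,ss = (D/Vd)·f/(1−f), so D = Cmin,ss·Vd·(1−f)/f.
D = 6 × 10 × (1−f)/f ≈ 6 × 10 × 7.00000 ≈ 420.00 mg.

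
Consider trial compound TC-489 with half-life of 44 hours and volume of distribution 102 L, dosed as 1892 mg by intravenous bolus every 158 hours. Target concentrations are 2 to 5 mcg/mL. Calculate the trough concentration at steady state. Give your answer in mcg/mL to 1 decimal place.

Over one 158-h interval, 158/44 ≈ 3.5909 half-lives elapse, leaving f ≈ 0.0830 of each dose.
Accumulation ratio R = 1/(1 − f) ≈ 1/0.9170 ≈ 1.0905.
Single-dose peak C₀ = D/Vd = 1892/102 ≈ 18.549 mcg/mL.
Cmax,ss = C₀/(1 − f) ≈ 18.549/0.9170 ≈ 20.228 mcg/mL.
Steady-state trough Cmin,ss = Cmax,ss·f ≈ 20.228 × 0.0830 ≈ 1.679 mcg/mL.
Trough 1.7 mcg/mL vs MEC 2 mcg/mL: subtherapeutic.

1.7 mcg/mL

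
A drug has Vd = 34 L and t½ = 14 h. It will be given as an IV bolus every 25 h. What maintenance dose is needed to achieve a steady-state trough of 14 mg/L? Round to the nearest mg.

1165 mg

τ/t½ = 25/14 ≈ 1.7857, so f = (1/2)^(25/14) ≈ 0.290032.
Cmin,ss = (D/Vd)·f/(1−f), so D = Cmin,ss·Vd·(1−f)/f.
D = 14 × 34 × (1−f)/f ≈ 14 × 34 × 2.44790 ≈ 1165.20 mg.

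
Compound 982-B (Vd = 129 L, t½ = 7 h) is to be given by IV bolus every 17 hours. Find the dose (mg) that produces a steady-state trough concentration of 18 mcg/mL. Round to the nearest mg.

τ/t½ = 17/7 ≈ 2.4286, so f = (1/2)^(17/7) ≈ 0.185749.
Cmin,ss = (D/Vd)·f/(1−f), so D = Cmin,ss·Vd·(1−f)/f.
D = 18 × 129 × (1−f)/f ≈ 18 × 129 × 4.38361 ≈ 10178.74 mg.

10179 mg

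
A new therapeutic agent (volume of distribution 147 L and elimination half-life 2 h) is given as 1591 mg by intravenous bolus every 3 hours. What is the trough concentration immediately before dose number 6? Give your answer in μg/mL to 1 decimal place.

f = (1/2)^(τ/t½) = (1/2)^(3/2) ≈ 0.3536.
C₀ = D/Vd = 1591/147 ≈ 10.823 μg/mL.
Before the 6th dose, 5 doses have been given. Superposition: Cmin = C₀·(f + f² + … + f^5).
≈ 10.823 × (0.3536 + 0.1250 + 0.0442 + 0.0156 + 0.0055) ≈ 10.823 × 0.5439 ≈ 5.887 μg/mL.

5.9 μg/mL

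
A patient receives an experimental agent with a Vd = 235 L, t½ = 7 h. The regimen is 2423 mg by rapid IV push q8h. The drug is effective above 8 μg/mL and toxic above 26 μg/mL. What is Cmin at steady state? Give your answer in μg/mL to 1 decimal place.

τ/t½ = 8/7 ≈ 1.1429, so fraction remaining f = (1/2)^(8/7) ≈ 0.4529.
At steady state, accumulation factor R = 1/(1 − e^(−kτ)) ≈ 1.8278.
Each bolus raises the concentration by D/Vd = 2423/235 ≈ 10.311 μg/mL.
Cmax,ss = C₀/(1 − f) ≈ 10.311/0.5471 ≈ 18.847 μg/mL.
One interval later, Cmin,ss = Cmax,ss·e^(−kτ) ≈ 18.847 × 0.4529 ≈ 8.536 μg/mL.
Trough 8.5 μg/mL vs MEC 8 μg/mL: adequate.

8.5 μg/mL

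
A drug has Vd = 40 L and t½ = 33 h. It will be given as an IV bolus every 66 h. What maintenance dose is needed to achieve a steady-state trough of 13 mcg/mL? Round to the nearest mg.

1560 mg

τ/t½ = 66/33 ≈ 2, so f = (1/2)^(66/33) ≈ 0.250000.
Cmin,ss = (D/Vd)·f/(1−f), so D = Cmin,ss·Vd·(1−f)/f.
D = 13 × 40 × (1−f)/f ≈ 13 × 40 × 3.00000 ≈ 1560.00 mg.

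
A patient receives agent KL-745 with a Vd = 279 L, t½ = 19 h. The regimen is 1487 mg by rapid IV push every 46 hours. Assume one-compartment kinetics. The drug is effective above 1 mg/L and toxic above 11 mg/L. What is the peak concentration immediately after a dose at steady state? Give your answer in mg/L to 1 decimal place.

6.6 mg/L

k = ln2/t½ = ln2/19 ≈ 0.036481 h⁻¹; fraction remaining f = e^(−kτ) = e^(−0.036481×46) ≈ 0.1867.
Accumulation ratio R = 1/(1 − f) ≈ 1/0.8133 ≈ 1.2296.
Single-dose peak C₀ = D/Vd = 1487/279 ≈ 5.330 mg/L.
Cmax,ss = C₀/(1 − f) ≈ 5.330/0.8133 ≈ 6.554 mg/L.
Peak 6.6 mg/L vs MTC 11 mg/L: below toxic threshold.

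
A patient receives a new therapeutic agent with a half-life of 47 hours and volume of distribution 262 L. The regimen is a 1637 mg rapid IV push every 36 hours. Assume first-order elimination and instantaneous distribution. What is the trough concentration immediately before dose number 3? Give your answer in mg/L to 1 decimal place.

f = (1/2)^(τ/t½) = (1/2)^(36/47) ≈ 0.5881.
C₀ = D/Vd = 1637/262 ≈ 6.248 mg/L.
Before the 3rd dose, 2 doses have been given. Superposition: Cmin = C₀·(f + f²).
≈ 6.248 × (0.5881 + 0.3459) ≈ 6.248 × 0.9340 ≈ 5.836 mg/L.

5.8 mg/L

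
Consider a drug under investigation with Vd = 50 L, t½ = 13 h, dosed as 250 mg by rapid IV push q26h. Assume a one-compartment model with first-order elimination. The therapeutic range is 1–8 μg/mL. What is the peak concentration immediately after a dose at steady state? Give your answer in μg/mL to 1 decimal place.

6.7 μg/mL

τ = 26 h = 2 half-lives, so f = (1/2)^2 = 0.25.
At steady state, R = 1/(1 − 0.25) = 4/3.
Single-dose peak C₀ = D/Vd = 250/50 = 5 μg/mL.
Steady-state peak Cmax,ss = C₀·R = 5 × 4/3 ≈ 6.667 μg/mL.
Peak 6.7 μg/mL vs MTC 8 μg/mL: below toxic threshold.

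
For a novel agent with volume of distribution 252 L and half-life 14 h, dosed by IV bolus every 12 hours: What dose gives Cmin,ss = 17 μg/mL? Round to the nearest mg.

τ/t½ = 12/14 ≈ 0.85714, so f = (1/2)^(12/14) ≈ 0.552045.
Cmin,ss = (D/Vd)·f/(1−f), so D = Cmin,ss·Vd·(1−f)/f.
D = 17 × 252 × (1−f)/f ≈ 17 × 252 × 0.81145 ≈ 3476.25 mg.

3476 mg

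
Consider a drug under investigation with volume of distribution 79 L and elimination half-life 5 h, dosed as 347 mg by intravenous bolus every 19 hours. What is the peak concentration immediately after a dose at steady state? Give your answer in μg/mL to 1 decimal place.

4.7 μg/mL

k = ln2/t½ = ln2/5 ≈ 0.138629 h⁻¹; fraction remaining f = e^(−kτ) = e^(−0.138629×19) ≈ 0.0718.
At steady state, accumulation factor R = 1/(1 − e^(−kτ)) ≈ 1.0774.
Single-dose peak C₀ = D/Vd = 347/79 ≈ 4.392 μg/mL.
Steady-state peak Cmax,ss = C₀·R ≈ 4.392 × 1.0774 ≈ 4.732 μg/mL.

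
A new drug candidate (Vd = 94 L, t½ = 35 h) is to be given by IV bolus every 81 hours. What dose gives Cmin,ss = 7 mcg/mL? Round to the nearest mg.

τ/t½ = 81/35 ≈ 2.3143, so f = (1/2)^(81/35) ≈ 0.201062.
Cmin,ss = (D/Vd)·f/(1−f), so D = Cmin,ss·Vd·(1−f)/f.
D = 7 × 94 × (1−f)/f ≈ 7 × 94 × 3.97359 ≈ 2614.62 mg.

2615 mg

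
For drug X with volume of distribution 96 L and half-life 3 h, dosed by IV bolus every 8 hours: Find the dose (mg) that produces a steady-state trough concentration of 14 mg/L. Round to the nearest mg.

7190 mg

τ/t½ = 8/3 ≈ 2.6667, so f = (1/2)^(8/3) ≈ 0.157490.
Cmin,ss = (D/Vd)·f/(1−f), so D = Cmin,ss·Vd·(1−f)/f.
D = 14 × 96 × (1−f)/f ≈ 14 × 96 × 5.34961 ≈ 7189.88 mg.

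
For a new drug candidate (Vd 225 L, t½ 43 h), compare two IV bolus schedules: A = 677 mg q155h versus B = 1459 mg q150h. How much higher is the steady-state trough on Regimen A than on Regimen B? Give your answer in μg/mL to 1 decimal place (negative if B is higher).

Regimen A: f = (1/2)^(155/43) ≈ 0.0822; Cmin,ss = (677/225)·f/(1−f) ≈ 0.269 μg/mL.
Regimen B: f = (1/2)^(150/43) ≈ 0.0891; Cmin,ss = (1459/225)·f/(1−f) ≈ 0.634 μg/mL.
Difference ≈ 0.269 − 0.634 ≈ -0.365 μg/mL.

-0.4 μg/mL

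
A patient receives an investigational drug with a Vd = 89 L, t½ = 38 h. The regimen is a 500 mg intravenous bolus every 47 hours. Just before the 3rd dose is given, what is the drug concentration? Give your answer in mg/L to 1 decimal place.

f = (1/2)^(τ/t½) = (1/2)^(47/38) ≈ 0.4243.
C₀ = D/Vd = 500/89 ≈ 5.618 mg/L.
Before the 3rd dose, 2 doses have been given. Superposition: Cmin = C₀·(f + f²).
≈ 5.618 × (0.4243 + 0.1800) ≈ 5.618 × 0.6043 ≈ 3.395 mg/L.

3.4 mg/L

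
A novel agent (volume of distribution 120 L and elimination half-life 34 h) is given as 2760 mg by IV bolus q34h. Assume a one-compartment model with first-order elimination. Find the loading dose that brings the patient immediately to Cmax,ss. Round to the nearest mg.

5520 mg

f = (1/2)^(34/34) ≈ 0.500000; accumulation ratio R = 1/(1−f) ≈ 2.00000.
Loading dose to hit Cmax,ss on first dose: D_load = D_maint·R ≈ 2760 × 2.00000 ≈ 5520.00 mg.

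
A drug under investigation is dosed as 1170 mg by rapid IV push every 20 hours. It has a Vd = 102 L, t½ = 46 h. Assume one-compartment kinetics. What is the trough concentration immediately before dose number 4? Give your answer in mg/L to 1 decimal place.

19.4 mg/L

f = (1/2)^(τ/t½) = (1/2)^(20/46) ≈ 0.7398.
C₀ = D/Vd = 1170/102 ≈ 11.471 mg/L.
Before the 4th dose, 3 doses have been given. Superposition: Cmin = C₀·(f + f² + … + f^3).
≈ 11.471 × (0.7398 + 0.5473 + 0.4049) ≈ 11.471 × 1.6920 ≈ 19.409 mg/L.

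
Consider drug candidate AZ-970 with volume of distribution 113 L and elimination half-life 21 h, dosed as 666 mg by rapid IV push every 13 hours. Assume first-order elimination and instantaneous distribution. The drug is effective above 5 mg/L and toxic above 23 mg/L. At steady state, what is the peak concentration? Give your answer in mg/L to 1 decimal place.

τ/t½ = 13/21 ≈ 0.61905, so fraction remaining f = (1/2)^(13/21) ≈ 0.6511.
At steady state, accumulation factor R = 1/(1 − e^(−kτ)) ≈ 2.8662.
Single-dose peak C₀ = D/Vd = 666/113 ≈ 5.894 mg/L.
Steady-state peak Cmax,ss = C₀·R ≈ 5.894 × 2.8662 ≈ 16.893 mg/L.
Peak 16.9 mg/L vs MTC 23 mg/L: below toxic threshold.

16.9 mg/L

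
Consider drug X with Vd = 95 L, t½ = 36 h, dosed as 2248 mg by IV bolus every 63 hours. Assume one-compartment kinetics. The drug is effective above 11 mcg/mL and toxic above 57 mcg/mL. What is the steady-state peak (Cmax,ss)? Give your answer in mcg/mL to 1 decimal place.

Over one 63-h interval, 63/36 ≈ 1.75 half-lives elapse, leaving f ≈ 0.2973 of each dose.
At steady state, accumulation factor R = 1/(1 − e^(−kτ)) ≈ 1.4231.
Each bolus raises the concentration by D/Vd = 2248/95 ≈ 23.663 mcg/mL.
Steady-state peak Cmax,ss = C₀·R ≈ 23.663 × 1.4231 ≈ 33.675 mcg/mL.
Peak 33.7 mcg/mL vs MTC 57 mcg/mL: below toxic threshold.

33.7 mcg/mL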